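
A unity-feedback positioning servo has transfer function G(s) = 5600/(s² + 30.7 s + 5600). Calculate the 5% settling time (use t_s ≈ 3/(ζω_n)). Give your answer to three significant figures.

ω_n = √5600 = 74.8 rad/s; ζ = 30.7/(2·74.8) = 0.205.
t_s ≈ 3/(ζω_n) = 3/(0.205·74.8) = 0.195 s.

t_s ≈ 0.195 s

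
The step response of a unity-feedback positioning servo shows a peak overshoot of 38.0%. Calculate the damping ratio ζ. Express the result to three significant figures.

Inverting the overshoot relation: ζ = |ln 0.380|/√(π² + ln²0.380) = 0.294.

ζ ≈ 0.294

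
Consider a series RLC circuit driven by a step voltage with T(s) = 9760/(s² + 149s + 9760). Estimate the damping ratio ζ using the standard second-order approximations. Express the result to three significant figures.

ζ ≈ 0.754

Comparing the denominator to s² + 2ζω_n s + ω_n²: ω_n = √9760 = 98.8 rad/s, and 2ζω_n = 149 so ζ = 149/(2·98.8) = 0.754.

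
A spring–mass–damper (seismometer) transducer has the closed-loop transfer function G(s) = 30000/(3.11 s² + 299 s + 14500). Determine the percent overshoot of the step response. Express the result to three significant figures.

%OS ≈ 4.44%

Dividing through by 3.11: denominator becomes s² + 96.14 s + 4662.
So ω_n = √4662 = 68.3 rad/s and ζ = 96.14/(2·68.3) = 0.704.
%OS = 100·exp(−πζ/√(1−ζ²)) = 4.44%.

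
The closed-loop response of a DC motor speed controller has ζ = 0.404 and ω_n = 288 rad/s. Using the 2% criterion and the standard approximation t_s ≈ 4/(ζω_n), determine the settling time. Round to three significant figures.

t_s ≈ 0.0344 s

t_s ≈ 4/(ζω_n) = 4/(0.404 × 288) = 0.0344 s.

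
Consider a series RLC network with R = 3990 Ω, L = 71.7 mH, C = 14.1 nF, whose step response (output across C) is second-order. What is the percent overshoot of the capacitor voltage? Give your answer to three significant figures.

For a series RLC circuit (capacitor voltage as output), ω_n = 1/√(LC) = 1/√(71.7 mH · 14.1 nF) = 31500 rad/s.
ζ = (R/2)·√(C/L) = (3990/2)·√(14.1 nF/71.7 mH) = 0.885.
Overshoot: exp(−π·0.885/√(1−0.885²)) = 0.00257, i.e. 0.257%.

%OS ≈ 0.257%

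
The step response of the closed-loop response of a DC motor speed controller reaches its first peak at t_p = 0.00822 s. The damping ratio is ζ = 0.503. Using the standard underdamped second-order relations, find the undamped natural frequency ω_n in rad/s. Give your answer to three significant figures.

Peak time t_p = π/ω_d, so ω_d = π/t_p = π/0.00822 = 382 rad/s.
ω_n = ω_d/√(1−ζ²) = 382/√0.747 = 442 rad/s.

ω_n ≈ 442 rad/s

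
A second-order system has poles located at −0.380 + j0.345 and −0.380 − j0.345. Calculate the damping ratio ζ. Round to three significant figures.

The poles are at −σ ± jω_d with σ = 0.380 and ω_d = 0.345, so ω_n = √(σ²+ω_d²) = 0.513 rad/s and ζ = σ/ω_n = 0.740.

ζ ≈ 0.740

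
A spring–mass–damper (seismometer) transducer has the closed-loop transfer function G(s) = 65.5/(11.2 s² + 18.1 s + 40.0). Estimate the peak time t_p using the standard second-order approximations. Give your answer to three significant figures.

Dividing through by 11.2: denominator becomes s² + 1.616 s + 3.571.
So ω_n = √3.571 = 1.89 rad/s and ζ = 1.616/(2·1.89) = 0.428.
ω_d = ω_n√(1−ζ²) = 1.71 rad/s. t_p = π/ω_d = 1.84 s.

t_p ≈ 1.84 s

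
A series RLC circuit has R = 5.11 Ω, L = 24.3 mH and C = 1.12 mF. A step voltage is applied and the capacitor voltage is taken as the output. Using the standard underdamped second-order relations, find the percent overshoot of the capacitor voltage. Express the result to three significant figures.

For a series RLC circuit (capacitor voltage as output), ω_n = 1/√(LC) = 1/√(24.3 mH · 1.12 mF) = 192 rad/s.
ζ = (R/2)·√(C/L) = (5.11/2)·√(1.12 mF/24.3 mH) = 0.549.
%OS = 100 e^{−πζ/√(1−ζ²)} with ζ = 0.549 gives 12.7%.

%OS ≈ 12.7%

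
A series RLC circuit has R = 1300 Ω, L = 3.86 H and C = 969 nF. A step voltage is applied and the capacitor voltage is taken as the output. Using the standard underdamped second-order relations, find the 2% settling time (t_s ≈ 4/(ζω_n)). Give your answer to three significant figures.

t_s ≈ 0.0238 s

For a series RLC circuit (capacitor voltage as output), ω_n = 1/√(LC) = 1/√(3.86 H · 969 nF) = 517 rad/s.
ζ = (R/2)·√(C/L) = (1300/2)·√(969 nF/3.86 H) = 0.326.
t_s ≈ 4/(ζω_n) = 0.0238 s.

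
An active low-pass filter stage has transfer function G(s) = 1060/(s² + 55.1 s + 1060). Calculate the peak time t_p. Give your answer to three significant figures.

t_p ≈ 0.181 s

Matching coefficients with s² + 2ζω_n s + ω_n² gives ω_n² = 1060 ⇒ ω_n = 32.6 rad/s, and ζ = 55.1/(2ω_n) = 0.846.
The damped frequency ω_d = ω_n√(1−ζ²) = 17.3 rad/s. Then t_p = π/ω_d = 0.181 s.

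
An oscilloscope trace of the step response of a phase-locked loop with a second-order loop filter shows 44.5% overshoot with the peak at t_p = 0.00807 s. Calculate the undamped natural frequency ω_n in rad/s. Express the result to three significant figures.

From the overshoot, ζ = −ln(OS)/√(π²+ln²(OS)) = 0.250.
t_p = π/ω_d ⇒ ω_d = 389 rad/s; then ω_n = ω_d/√(1−ζ²) = 402 rad/s.

ω_n ≈ 402 rad/s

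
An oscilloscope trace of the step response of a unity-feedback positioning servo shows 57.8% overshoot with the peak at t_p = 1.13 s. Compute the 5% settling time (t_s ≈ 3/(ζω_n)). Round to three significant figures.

t_s ≈ 6.18 s

ζ from %OS: ζ = |ln 0.578|/√(π²+ln²0.578) = 0.172.
From t_p = π/ω_d, ω_d = π/1.13 = 2.78 rad/s, so ω_n = ω_d/√(1−ζ²) = 2.82 rad/s.
t_s ≈ 3/(ζω_n) = 3/(0.172·2.82) = 6.18 s.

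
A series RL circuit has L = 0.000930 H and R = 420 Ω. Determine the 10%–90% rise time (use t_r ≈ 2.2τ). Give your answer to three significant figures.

t_r ≈ 0.00000487 s

τ = L/R = 0.000930/420 = 0.00000221 s.
t_r ≈ 2.2τ = 0.00000487 s.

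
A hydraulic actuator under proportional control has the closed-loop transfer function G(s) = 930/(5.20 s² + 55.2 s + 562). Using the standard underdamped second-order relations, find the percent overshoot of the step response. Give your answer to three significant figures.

Dividing through by 5.20: denominator becomes s² + 10.62 s + 108.1.
So ω_n = √108.1 = 10.4 rad/s and ζ = 10.62/(2·10.4) = 0.511.
%OS = 100 e^{−πζ/√(1−ζ²)} with ζ = 0.511 gives 15.5%.

%OS ≈ 15.5%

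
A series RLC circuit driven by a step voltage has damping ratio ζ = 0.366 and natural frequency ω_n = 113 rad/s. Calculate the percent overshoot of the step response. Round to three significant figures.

For an underdamped second-order system, %OS = 100·exp(−πζ/√(1−ζ²)).
πζ/√(1−ζ²) = π·0.366/√(1−0.134) = 1.236, so %OS = 100·e^(−1.236) = 29.1%.

%OS ≈ 29.1%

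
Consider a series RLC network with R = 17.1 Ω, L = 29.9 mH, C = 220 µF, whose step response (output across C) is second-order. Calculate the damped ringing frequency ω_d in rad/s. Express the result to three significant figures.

For a series RLC circuit (capacitor voltage as output), ω_n = 1/√(LC) = 1/√(29.9 mH · 220 µF) = 390 rad/s.
ζ = (R/2)·√(C/L) = (17.1/2)·√(220 µF/29.9 mH) = 0.733.
The damped frequency ω_d = ω_n√(1−ζ²) = 265 rad/s.

ω_d ≈ 265 rad/s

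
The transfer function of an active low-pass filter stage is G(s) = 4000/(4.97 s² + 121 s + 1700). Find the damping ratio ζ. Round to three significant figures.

ζ ≈ 0.658

Dividing through by 4.97: denominator becomes s² + 24.35 s + 342.1.
So ω_n = √342.1 = 18.5 rad/s and ζ = 24.35/(2·18.5) = 0.658.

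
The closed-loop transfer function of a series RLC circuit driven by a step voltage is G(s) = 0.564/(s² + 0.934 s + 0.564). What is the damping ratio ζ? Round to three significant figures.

ζ ≈ 0.622

Matching coefficients with s² + 2ζω_n s + ω_n² gives ω_n² = 0.564 ⇒ ω_n = 0.751 rad/s, and ζ = 0.934/(2ω_n) = 0.622.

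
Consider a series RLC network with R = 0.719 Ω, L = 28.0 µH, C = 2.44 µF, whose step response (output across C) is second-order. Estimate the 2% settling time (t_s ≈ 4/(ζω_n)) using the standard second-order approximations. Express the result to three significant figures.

t_s ≈ 0.000312 s

For a series RLC circuit (capacitor voltage as output), ω_n = 1/√(LC) = 1/√(28.0 µH · 2.44 µF) = 121000 rad/s.
ζ = (R/2)·√(C/L) = (0.719/2)·√(2.44 µF/28.0 µH) = 0.106.
t_s ≈ 4/(ζω_n) = 0.000312 s.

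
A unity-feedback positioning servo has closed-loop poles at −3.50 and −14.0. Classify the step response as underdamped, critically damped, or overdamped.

overdamped

Since the poles are distinct, negative and real, the response is overdamped.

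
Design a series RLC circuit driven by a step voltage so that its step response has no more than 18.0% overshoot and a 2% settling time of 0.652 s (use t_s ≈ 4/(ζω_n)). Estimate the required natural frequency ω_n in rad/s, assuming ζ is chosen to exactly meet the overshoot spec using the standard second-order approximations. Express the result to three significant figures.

ω_n ≈ 12.8 rad/s

Inverting the overshoot relation: ζ = |ln 0.180|/√(π² + ln²0.180) = 0.479.
From t_s ≈ 4/(ζω_n): ω_n = 4/(ζ·t_s) = 4/(0.479·0.652) = 12.8 rad/s.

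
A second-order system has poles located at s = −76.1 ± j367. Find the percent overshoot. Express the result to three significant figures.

|pole| = ω_n = √(76.1² + 367²) = 375 rad/s; ζ = cos θ = σ/ω_n = 0.203.
%OS = 100 e^{−πζ/√(1−ζ²)} with ζ = 0.203 gives 52.1%.

%OS ≈ 52.1%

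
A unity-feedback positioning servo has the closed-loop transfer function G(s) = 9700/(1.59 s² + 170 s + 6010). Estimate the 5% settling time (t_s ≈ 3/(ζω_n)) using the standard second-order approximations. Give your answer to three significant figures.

t_s ≈ 0.0561 s

Dividing through by 1.59: denominator becomes s² + 106.9 s + 3780.
So ω_n = √3780 = 61.5 rad/s and ζ = 106.9/(2·61.5) = 0.870.
t_s ≈ 3/(ζω_n) = 0.0561 s.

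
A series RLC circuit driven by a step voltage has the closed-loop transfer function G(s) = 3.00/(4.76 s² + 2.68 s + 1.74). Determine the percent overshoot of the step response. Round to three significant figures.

%OS ≈ 19.1%

Dividing through by 4.76: denominator becomes s² + 0.5630 s + 0.3655.
So ω_n = √0.3655 = 0.605 rad/s and ζ = 0.5630/(2·0.605) = 0.466.
%OS = 100 e^{−πζ/√(1−ζ²)} with ζ = 0.466 gives 19.1%.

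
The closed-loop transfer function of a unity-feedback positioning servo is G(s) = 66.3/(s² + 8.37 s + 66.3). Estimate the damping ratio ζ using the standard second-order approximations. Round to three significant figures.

ζ ≈ 0.514

Matching coefficients with s² + 2ζω_n s + ω_n² gives ω_n² = 66.3 ⇒ ω_n = 8.14 rad/s, and ζ = 8.37/(2ω_n) = 0.514.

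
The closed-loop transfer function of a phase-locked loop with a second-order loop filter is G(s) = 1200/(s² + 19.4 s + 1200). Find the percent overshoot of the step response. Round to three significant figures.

%OS ≈ 40.0%

Comparing the denominator to s² + 2ζω_n s + ω_n²: ω_n = √1200 = 34.6 rad/s, and 2ζω_n = 19.4 so ζ = 19.4/(2·34.6) = 0.280.
Overshoot: exp(−π·0.280/√(1−0.280²)) = 0.400, i.e. 40.0%.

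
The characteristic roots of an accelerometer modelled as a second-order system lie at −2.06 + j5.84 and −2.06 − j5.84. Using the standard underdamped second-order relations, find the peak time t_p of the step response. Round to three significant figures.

t_p ≈ 0.538 s

t_p = π/ω_d with ω_d = 5.84 (the imaginary part), so t_p = 0.538 s.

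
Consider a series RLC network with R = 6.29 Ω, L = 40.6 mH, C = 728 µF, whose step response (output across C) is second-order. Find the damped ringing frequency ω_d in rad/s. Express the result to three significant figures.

For a series RLC circuit (capacitor voltage as output), ω_n = 1/√(LC) = 1/√(40.6 mH · 728 µF) = 184 rad/s.
ζ = (R/2)·√(C/L) = (6.29/2)·√(728 µF/40.6 mH) = 0.421.
ω_d = ω_n√(1−ζ²) = 167 rad/s.

ω_d ≈ 167 rad/s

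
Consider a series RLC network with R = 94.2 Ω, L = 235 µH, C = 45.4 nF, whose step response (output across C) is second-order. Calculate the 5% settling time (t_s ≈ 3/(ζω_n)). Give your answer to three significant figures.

t_s ≈ 0.0000150 s

For a series RLC circuit (capacitor voltage as output), ω_n = 1/√(LC) = 1/√(235 µH · 45.4 nF) = 306000 rad/s.
ζ = (R/2)·√(C/L) = (94.2/2)·√(45.4 nF/235 µH) = 0.655.
t_s ≈ 3/(ζω_n) = 0.0000150 s.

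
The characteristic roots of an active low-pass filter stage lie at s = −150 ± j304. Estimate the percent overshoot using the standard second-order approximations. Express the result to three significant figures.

The poles are at −σ ± jω_d with σ = 150 and ω_d = 304, so ω_n = √(σ²+ω_d²) = 339 rad/s and ζ = σ/ω_n = 0.442.
Overshoot: exp(−π·0.442/√(1−0.442²)) = 0.212, i.e. 21.2%.

%OS ≈ 21.2%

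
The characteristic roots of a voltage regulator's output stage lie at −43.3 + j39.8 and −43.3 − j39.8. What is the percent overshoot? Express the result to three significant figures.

%OS ≈ 3.28%

|pole| = ω_n = √(43.3² + 39.8²) = 58.8 rad/s; ζ = cos θ = σ/ω_n = 0.736.
%OS = 100·exp(−πζ/√(1−ζ²)) = 3.28%.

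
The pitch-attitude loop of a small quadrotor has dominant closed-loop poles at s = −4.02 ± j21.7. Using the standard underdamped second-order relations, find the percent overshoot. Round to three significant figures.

%OS ≈ 55.9%

|pole| = ω_n = √(4.02² + 21.7²) = 22.1 rad/s; ζ = cos θ = σ/ω_n = 0.182.
Overshoot: exp(−π·0.182/√(1−0.182²)) = 0.559, i.e. 55.9%.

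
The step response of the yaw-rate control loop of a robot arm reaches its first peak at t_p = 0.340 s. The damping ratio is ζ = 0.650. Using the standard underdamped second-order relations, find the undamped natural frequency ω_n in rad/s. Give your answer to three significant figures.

ω_n ≈ 12.2 rad/s

Peak time t_p = π/ω_d, so ω_d = π/t_p = π/0.340 = 9.24 rad/s.
ω_n = ω_d/√(1−ζ²) = 9.24/√0.577 = 12.2 rad/s.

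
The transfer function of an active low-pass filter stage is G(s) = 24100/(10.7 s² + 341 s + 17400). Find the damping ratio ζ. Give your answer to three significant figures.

Dividing through by 10.7: denominator becomes s² + 31.87 s + 1626.
So ω_n = √1626 = 40.3 rad/s and ζ = 31.87/(2·40.3) = 0.395.

ζ ≈ 0.395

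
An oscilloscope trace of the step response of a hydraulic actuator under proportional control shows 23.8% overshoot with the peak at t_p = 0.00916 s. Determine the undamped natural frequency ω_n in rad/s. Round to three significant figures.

ω_n ≈ 377 rad/s

The overshoot fixes ζ = −ln(OS)/√(π²+ln²(OS)) = 0.416.
t_p = π/ω_d ⇒ ω_d = 343 rad/s; then ω_n = ω_d/√(1−ζ²) = 377 rad/s.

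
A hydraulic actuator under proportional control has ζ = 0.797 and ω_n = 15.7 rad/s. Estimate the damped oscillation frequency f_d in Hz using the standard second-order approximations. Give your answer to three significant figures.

f_d ≈ 1.51 Hz

ω_d = ω_n√(1−ζ²) = 15.7·√0.365 = 9.48 rad/s.
f_d = ω_d/(2π) = 1.51 Hz.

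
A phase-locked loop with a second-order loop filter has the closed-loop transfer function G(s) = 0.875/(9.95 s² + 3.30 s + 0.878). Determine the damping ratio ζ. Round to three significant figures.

Dividing through by 9.95: denominator becomes s² + 0.3317 s + 0.08824.
So ω_n = √0.08824 = 0.297 rad/s and ζ = 0.3317/(2·0.297) = 0.558.

ζ ≈ 0.558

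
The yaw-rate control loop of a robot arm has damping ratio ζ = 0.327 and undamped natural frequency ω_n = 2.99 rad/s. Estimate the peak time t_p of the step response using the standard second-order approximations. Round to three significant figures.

t_p ≈ 1.11 s

The damped frequency is ω_d = ω_n√(1−ζ²) = 2.99·√(1−0.107) = 2.83 rad/s.
Peak time t_p = π/ω_d = π/2.83 = 1.11 s.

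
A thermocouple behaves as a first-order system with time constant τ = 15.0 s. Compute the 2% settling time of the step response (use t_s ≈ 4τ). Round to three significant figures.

t_s ≈ 60.0 s

t_s ≈ 4τ = 60.0 s.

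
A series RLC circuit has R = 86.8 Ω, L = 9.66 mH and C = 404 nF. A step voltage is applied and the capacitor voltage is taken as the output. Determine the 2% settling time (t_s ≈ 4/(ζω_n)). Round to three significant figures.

For a series RLC circuit (capacitor voltage as output), ω_n = 1/√(LC) = 1/√(9.66 mH · 404 nF) = 16000 rad/s.
ζ = (R/2)·√(C/L) = (86.8/2)·√(404 nF/9.66 mH) = 0.281.
t_s ≈ 4/(ζω_n) = 0.000890 s.

t_s ≈ 0.000890 s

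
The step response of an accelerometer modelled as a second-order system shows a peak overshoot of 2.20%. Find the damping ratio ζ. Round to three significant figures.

ζ ≈ 0.772

From %OS = 100·exp(−πζ/√(1−ζ²)), invert to get ζ = −ln(OS)/√(π² + ln²(OS)) with OS = 0.0220.
−ln 0.0220 = 3.817, so ζ = 3.817/√(π² + 14.57) = 0.772.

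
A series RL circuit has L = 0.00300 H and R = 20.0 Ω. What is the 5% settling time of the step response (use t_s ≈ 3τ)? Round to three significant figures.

t_s ≈ 0.000450 s

τ = L/R = 0.00300/20.0 = 0.000150 s.
t_s ≈ 3τ = 0.000450 s.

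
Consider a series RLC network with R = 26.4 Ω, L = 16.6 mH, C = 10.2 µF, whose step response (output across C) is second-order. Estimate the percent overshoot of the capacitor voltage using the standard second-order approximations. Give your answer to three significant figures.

%OS ≈ 33.7%

For a series RLC circuit (capacitor voltage as output), ω_n = 1/√(LC) = 1/√(16.6 mH · 10.2 µF) = 2430 rad/s.
ζ = (R/2)·√(C/L) = (26.4/2)·√(10.2 µF/16.6 mH) = 0.327.
%OS = 100 e^{−πζ/√(1−ζ²)} with ζ = 0.327 gives 33.7%.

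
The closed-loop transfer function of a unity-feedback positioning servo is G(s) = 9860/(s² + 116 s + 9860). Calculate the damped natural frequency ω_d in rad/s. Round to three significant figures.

ω_d ≈ 80.6 rad/s

ω_n = √9860 = 99.3 rad/s; ζ = 116/(2·99.3) = 0.584.
The damped frequency ω_d = ω_n√(1−ζ²) = 80.6 rad/s.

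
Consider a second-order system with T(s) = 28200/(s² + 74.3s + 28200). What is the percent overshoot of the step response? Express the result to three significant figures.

Comparing the denominator to s² + 2ζω_n s + ω_n²: ω_n = √28200 = 168 rad/s, and 2ζω_n = 74.3 so ζ = 74.3/(2·168) = 0.221.
Overshoot: exp(−π·0.221/√(1−0.221²)) = 0.490, i.e. 49.0%.

%OS ≈ 49.0%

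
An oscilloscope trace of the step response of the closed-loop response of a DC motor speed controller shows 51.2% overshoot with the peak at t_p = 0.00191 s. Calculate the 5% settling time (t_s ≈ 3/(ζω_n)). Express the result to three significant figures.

t_s ≈ 0.00856 s

From the overshoot, ζ = −ln(OS)/√(π²+ln²(OS)) = 0.208.
From t_p = π/ω_d, ω_d = π/0.00191 = 1640 rad/s, so ω_n = ω_d/√(1−ζ²) = 1680 rad/s.
t_s ≈ 3/(ζω_n) = 3/(0.208·1680) = 0.00856 s.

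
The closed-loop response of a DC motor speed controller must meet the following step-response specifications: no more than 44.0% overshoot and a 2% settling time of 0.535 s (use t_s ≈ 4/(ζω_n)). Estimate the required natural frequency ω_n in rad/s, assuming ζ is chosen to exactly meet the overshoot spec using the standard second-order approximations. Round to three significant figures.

ω_n ≈ 29.6 rad/s

Inverting the overshoot relation: ζ = |ln 0.440|/√(π² + ln²0.440) = 0.253.
From t_s ≈ 4/(ζω_n): ω_n = 4/(ζ·t_s) = 4/(0.253·0.535) = 29.6 rad/s.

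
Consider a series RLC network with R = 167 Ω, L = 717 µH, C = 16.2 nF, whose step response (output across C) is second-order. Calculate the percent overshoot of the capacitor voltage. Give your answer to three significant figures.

%OS ≈ 25.7%

For a series RLC circuit (capacitor voltage as output), ω_n = 1/√(LC) = 1/√(717 µH · 16.2 nF) = 293000 rad/s.
ζ = (R/2)·√(C/L) = (167/2)·√(16.2 nF/717 µH) = 0.397.
%OS = 100·exp(−πζ/√(1−ζ²)) = 25.7%.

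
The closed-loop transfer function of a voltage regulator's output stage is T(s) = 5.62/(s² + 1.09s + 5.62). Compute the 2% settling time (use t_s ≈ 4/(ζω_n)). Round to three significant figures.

t_s ≈ 7.34 s

ω_n = √5.62 = 2.37 rad/s; ζ = 1.09/(2·2.37) = 0.230.
t_s ≈ 4/(ζω_n) = 4/(0.230·2.37) = 7.34 s.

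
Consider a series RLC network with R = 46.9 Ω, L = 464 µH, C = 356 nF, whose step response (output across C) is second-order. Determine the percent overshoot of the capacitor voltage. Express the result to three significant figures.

%OS ≈ 6.83%

For a series RLC circuit (capacitor voltage as output), ω_n = 1/√(LC) = 1/√(464 µH · 356 nF) = 77800 rad/s.
ζ = (R/2)·√(C/L) = (46.9/2)·√(356 nF/464 µH) = 0.650.
%OS = 100·exp(−πζ/√(1−ζ²)) = 6.83%.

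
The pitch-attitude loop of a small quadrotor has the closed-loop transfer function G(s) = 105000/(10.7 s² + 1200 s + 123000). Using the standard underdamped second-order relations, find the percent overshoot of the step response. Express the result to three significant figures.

%OS ≈ 14.5%

Dividing through by 10.7: denominator becomes s² + 112.1 s + 11500.
So ω_n = √11500 = 107 rad/s and ζ = 112.1/(2·107) = 0.523.
%OS = 100 e^{−πζ/√(1−ζ²)} with ζ = 0.523 gives 14.5%.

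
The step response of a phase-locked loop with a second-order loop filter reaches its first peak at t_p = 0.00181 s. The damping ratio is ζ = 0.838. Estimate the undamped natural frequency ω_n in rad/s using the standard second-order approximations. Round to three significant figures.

Peak time t_p = π/ω_d, so ω_d = π/t_p = π/0.00181 = 1740 rad/s.
ω_n = ω_d/√(1−ζ²) = 1740/√0.298 = 3180 rad/s.

ω_n ≈ 3180 rad/s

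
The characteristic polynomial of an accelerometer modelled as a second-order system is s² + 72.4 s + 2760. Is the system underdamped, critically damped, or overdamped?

underdamped

a² − 4b = 72.4² − 4·2760 < 0 (complex roots); the system is underdamped.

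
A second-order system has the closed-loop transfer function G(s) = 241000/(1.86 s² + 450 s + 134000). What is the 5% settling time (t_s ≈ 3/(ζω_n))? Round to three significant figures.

t_s ≈ 0.0248 s

Dividing through by 1.86: denominator becomes s² + 241.9 s + 72040.
So ω_n = √72040 = 268 rad/s and ζ = 241.9/(2·268) = 0.451.
t_s ≈ 3/(ζω_n) = 0.0248 s.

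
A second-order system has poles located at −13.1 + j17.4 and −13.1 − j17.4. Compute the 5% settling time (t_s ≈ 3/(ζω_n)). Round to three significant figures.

For poles at −σ ± jω_d, ζω_n = σ = 13.1, so t_s ≈ 3/σ = 0.229 s.

t_s ≈ 0.229 s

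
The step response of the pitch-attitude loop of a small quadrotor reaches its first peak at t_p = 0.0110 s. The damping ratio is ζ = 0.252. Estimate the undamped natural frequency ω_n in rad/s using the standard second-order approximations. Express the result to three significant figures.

ω_n ≈ 295 rad/s

Peak time t_p = π/ω_d, so ω_d = π/t_p = π/0.0110 = 286 rad/s.
ω_n = ω_d/√(1−ζ²) = 286/√0.936 = 295 rad/s.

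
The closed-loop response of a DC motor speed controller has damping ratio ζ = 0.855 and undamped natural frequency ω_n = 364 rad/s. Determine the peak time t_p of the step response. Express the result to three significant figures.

t_p ≈ 0.0166 s

The damped frequency is ω_d = ω_n√(1−ζ²) = 364·√(1−0.731) = 189 rad/s.
Peak time t_p = π/ω_d = π/189 = 0.0166 s.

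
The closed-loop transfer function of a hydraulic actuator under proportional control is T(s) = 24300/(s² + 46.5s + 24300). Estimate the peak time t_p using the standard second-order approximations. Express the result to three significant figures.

Comparing the denominator to s² + 2ζω_n s + ω_n²: ω_n = √24300 = 156 rad/s, and 2ζω_n = 46.5 so ζ = 46.5/(2·156) = 0.149.
ω_d = 156·√(1 − 0.149²) = 154 rad/s. Then t_p = π/ω_d = 0.0204 s.

t_p ≈ 0.0204 s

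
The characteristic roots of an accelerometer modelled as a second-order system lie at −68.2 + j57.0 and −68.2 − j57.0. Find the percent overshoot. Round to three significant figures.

%OS ≈ 2.33%

With σ = 68.2, ω_d = 57.0: ω_n = √(σ²+ω_d²) = 88.9 rad/s, ζ = σ/ω_n = 0.767.
%OS = 100 e^{−πζ/√(1−ζ²)} with ζ = 0.767 gives 2.33%.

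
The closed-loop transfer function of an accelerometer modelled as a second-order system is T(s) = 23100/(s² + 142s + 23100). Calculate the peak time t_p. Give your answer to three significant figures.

t_p ≈ 0.0234 s

Matching coefficients with s² + 2ζω_n s + ω_n² gives ω_n² = 23100 ⇒ ω_n = 152 rad/s, and ζ = 142/(2ω_n) = 0.467.
ω_d = ω_n√(1−ζ²) = 134 rad/s. Then t_p = π/ω_d = 0.0234 s.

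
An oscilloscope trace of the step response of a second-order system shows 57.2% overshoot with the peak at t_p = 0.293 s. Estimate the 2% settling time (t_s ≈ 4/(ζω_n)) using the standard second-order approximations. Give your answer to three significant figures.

From the overshoot, ζ = −ln(OS)/√(π²+ln²(OS)) = 0.175.
From t_p = π/ω_d, ω_d = π/0.293 = 10.7 rad/s, so ω_n = ω_d/√(1−ζ²) = 10.9 rad/s.
t_s ≈ 4/(ζω_n) = 4/(0.175·10.9) = 2.10 s.

t_s ≈ 2.10 s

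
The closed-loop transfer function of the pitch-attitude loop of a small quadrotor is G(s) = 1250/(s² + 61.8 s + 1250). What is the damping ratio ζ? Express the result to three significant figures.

ω_n = √1250 = 35.4 rad/s; ζ = 61.8/(2·35.4) = 0.874.

ζ ≈ 0.874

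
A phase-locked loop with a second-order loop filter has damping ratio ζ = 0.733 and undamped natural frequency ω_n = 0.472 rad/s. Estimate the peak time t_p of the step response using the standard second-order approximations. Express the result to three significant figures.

t_p ≈ 9.78 s

The damped frequency is ω_d = ω_n√(1−ζ²) = 0.472·√(1−0.537) = 0.321 rad/s.
Peak time t_p = π/ω_d = π/0.321 = 9.78 s.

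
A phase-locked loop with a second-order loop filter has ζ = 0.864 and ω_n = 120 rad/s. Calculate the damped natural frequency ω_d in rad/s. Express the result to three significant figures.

ω_d = ω_n√(1−ζ²) = 120·√0.254 = 60.4 rad/s.

ω_d ≈ 60.4 rad/s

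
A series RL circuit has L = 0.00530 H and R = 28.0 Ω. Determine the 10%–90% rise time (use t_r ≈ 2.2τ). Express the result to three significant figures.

t_r ≈ 0.000416 s

τ = L/R = 0.00530/28.0 = 0.000189 s.
t_r ≈ 2.2τ = 0.000416 s.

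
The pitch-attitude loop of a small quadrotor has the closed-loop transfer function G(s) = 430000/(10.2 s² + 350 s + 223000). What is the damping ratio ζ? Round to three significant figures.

Dividing through by 10.2: denominator becomes s² + 34.31 s + 21860.
So ω_n = √21860 = 148 rad/s and ζ = 34.31/(2·148) = 0.116.

ζ ≈ 0.116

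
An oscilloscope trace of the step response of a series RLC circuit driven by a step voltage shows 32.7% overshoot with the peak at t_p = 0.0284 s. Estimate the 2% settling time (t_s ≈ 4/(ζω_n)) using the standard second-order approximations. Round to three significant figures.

The overshoot fixes ζ = −ln(OS)/√(π²+ln²(OS)) = 0.335.
From t_p = π/ω_d, ω_d = π/0.0284 = 111 rad/s, so ω_n = ω_d/√(1−ζ²) = 117 rad/s.
t_s ≈ 4/(ζω_n) = 4/(0.335·117) = 0.102 s.

t_s ≈ 0.102 s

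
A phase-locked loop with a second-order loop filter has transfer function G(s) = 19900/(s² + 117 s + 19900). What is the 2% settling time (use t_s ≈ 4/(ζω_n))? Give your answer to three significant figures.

ω_n = √19900 = 141 rad/s; ζ = 117/(2·141) = 0.415.
t_s ≈ 4/(ζω_n) = 4/(0.415·141) = 0.0684 s.

t_s ≈ 0.0684 s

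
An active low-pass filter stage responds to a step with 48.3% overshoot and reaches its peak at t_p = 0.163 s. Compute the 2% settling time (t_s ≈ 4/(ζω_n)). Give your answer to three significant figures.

From the overshoot, ζ = −ln(OS)/√(π²+ln²(OS)) = 0.226.
t_p = π/ω_d ⇒ ω_d = 19.3 rad/s; then ω_n = ω_d/√(1−ζ²) = 19.8 rad/s.
t_s ≈ 4/(ζω_n) = 4/(0.226·19.8) = 0.896 s.

t_s ≈ 0.896 s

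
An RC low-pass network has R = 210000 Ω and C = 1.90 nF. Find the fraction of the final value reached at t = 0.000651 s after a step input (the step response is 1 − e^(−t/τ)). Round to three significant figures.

τ = RC = 210000 × 1.90 nF = 0.000399 s.
y(t)/y_∞ = 1 − e^(−t/τ) = 1 − e^(−0.000651/0.000399) = 1 − e^(−1.63) = 0.804.

y/y_∞ ≈ 0.804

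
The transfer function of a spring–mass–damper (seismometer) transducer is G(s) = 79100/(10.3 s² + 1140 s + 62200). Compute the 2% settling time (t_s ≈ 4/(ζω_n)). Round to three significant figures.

Dividing through by 10.3: denominator becomes s² + 110.7 s + 6039.
So ω_n = √6039 = 77.7 rad/s and ζ = 110.7/(2·77.7) = 0.712.
t_s ≈ 4/(ζω_n) = 0.0723 s.

t_s ≈ 0.0723 s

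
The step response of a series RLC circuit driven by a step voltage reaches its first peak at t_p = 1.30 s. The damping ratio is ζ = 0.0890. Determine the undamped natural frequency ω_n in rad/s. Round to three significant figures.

Peak time t_p = π/ω_d, so ω_d = π/t_p = π/1.30 = 2.42 rad/s.
ω_n = ω_d/√(1−ζ²) = 2.42/√0.992 = 2.43 rad/s.

ω_n ≈ 2.43 rad/s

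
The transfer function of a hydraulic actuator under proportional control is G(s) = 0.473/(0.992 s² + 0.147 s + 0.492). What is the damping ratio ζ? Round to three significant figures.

ζ ≈ 0.105

Dividing through by 0.992: denominator becomes s² + 0.1482 s + 0.4960.
So ω_n = √0.4960 = 0.704 rad/s and ζ = 0.1482/(2·0.704) = 0.105.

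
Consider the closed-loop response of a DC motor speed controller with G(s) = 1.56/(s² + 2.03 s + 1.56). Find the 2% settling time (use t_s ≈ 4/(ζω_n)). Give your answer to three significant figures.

t_s ≈ 3.94 s

Matching coefficients with s² + 2ζω_n s + ω_n² gives ω_n² = 1.56 ⇒ ω_n = 1.25 rad/s, and ζ = 2.03/(2ω_n) = 0.813.
t_s ≈ 4/(ζω_n) = 4/(0.813·1.25) = 3.94 s.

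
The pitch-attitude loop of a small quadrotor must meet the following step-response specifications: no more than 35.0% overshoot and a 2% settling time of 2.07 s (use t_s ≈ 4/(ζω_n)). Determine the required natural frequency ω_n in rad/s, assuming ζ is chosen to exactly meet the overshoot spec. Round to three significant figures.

From %OS = 100·exp(−πζ/√(1−ζ²)), invert to get ζ = −ln(OS)/√(π² + ln²(OS)) with OS = 0.350.
−ln 0.350 = 1.050, so ζ = 1.050/√(π² + 1.102) = 0.317.
From t_s ≈ 4/(ζω_n): ω_n = 4/(ζ·t_s) = 4/(0.317·2.07) = 6.10 rad/s.

ω_n ≈ 6.10 rad/s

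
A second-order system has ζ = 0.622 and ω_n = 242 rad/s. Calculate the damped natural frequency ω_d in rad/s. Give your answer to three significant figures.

ω_d ≈ 189 rad/s

ω_d = ω_n√(1−ζ²) = 242·√0.613 = 189 rad/s.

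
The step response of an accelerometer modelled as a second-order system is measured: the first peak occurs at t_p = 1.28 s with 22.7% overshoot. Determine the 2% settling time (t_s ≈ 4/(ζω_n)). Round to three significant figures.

t_s ≈ 3.45 s

From the overshoot, ζ = −ln(OS)/√(π²+ln²(OS)) = 0.427.
t_p = π/ω_d ⇒ ω_d = 2.45 rad/s; then ω_n = ω_d/√(1−ζ²) = 2.71 rad/s.
t_s ≈ 4/(ζω_n) = 4/(0.427·2.71) = 3.45 s.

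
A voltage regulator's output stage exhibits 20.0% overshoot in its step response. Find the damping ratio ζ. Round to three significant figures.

ζ ≈ 0.456

Inverting the overshoot relation: ζ = |ln 0.200|/√(π² + ln²0.200) = 0.456.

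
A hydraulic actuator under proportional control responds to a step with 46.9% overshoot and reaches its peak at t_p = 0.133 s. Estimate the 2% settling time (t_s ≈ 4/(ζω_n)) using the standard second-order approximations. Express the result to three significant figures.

t_s ≈ 0.703 s

From the overshoot, ζ = −ln(OS)/√(π²+ln²(OS)) = 0.234.
t_p = π/ω_d ⇒ ω_d = 23.6 rad/s; then ω_n = ω_d/√(1−ζ²) = 24.3 rad/s.
t_s ≈ 4/(ζω_n) = 4/(0.234·24.3) = 0.703 s.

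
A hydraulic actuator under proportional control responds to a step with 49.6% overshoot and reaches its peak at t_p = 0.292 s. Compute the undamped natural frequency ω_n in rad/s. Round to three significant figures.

The overshoot fixes ζ = −ln(OS)/√(π²+ln²(OS)) = 0.218.
t_p = π/ω_d ⇒ ω_d = 10.8 rad/s; then ω_n = ω_d/√(1−ζ²) = 11.0 rad/s.

ω_n ≈ 11.0 rad/s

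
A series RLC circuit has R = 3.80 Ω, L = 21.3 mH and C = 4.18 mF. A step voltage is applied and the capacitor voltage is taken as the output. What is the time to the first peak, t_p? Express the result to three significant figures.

t_p ≈ 0.0549 s

For a series RLC circuit (capacitor voltage as output), ω_n = 1/√(LC) = 1/√(21.3 mH · 4.18 mF) = 106 rad/s.
ζ = (R/2)·√(C/L) = (3.80/2)·√(4.18 mF/21.3 mH) = 0.842.
The damped frequency ω_d = ω_n√(1−ζ²) = 57.2 rad/s. t_p = π/ω_d = 0.0549 s.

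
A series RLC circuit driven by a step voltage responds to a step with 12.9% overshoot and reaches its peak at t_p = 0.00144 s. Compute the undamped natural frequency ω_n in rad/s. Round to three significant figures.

ω_n ≈ 2600 rad/s

From the overshoot, ζ = −ln(OS)/√(π²+ln²(OS)) = 0.546.
t_p = π/ω_d ⇒ ω_d = 2180 rad/s; then ω_n = ω_d/√(1−ζ²) = 2600 rad/s.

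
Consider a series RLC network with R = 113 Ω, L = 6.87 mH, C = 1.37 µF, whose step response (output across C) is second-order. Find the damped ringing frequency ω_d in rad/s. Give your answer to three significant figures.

ω_d ≈ 6210 rad/s

For a series RLC circuit (capacitor voltage as output), ω_n = 1/√(LC) = 1/√(6.87 mH · 1.37 µF) = 10300 rad/s.
ζ = (R/2)·√(C/L) = (113/2)·√(1.37 µF/6.87 mH) = 0.798.
ω_d = 10300·√(1 − 0.798²) = 6210 rad/s.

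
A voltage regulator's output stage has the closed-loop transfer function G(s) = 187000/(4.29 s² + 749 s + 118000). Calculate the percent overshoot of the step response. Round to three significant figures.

Dividing through by 4.29: denominator becomes s² + 174.6 s + 27510.
So ω_n = √27510 = 166 rad/s and ζ = 174.6/(2·166) = 0.526.
%OS = 100 e^{−πζ/√(1−ζ²)} with ζ = 0.526 gives 14.3%.

%OS ≈ 14.3%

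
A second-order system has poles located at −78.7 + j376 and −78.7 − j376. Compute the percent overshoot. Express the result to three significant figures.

%OS ≈ 51.8%

With σ = 78.7, ω_d = 376: ω_n = √(σ²+ω_d²) = 384 rad/s, ζ = σ/ω_n = 0.205.
%OS = 100·exp(−πζ/√(1−ζ²)) = 51.8%.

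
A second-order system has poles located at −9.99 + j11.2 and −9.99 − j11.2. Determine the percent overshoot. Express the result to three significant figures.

With σ = 9.99, ω_d = 11.2: ω_n = √(σ²+ω_d²) = 15.0 rad/s, ζ = σ/ω_n = 0.666.
%OS = 100·exp(−πζ/√(1−ζ²)) = 6.07%.

%OS ≈ 6.07%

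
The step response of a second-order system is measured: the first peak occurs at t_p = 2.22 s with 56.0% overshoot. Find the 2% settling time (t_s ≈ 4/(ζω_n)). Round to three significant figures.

t_s ≈ 15.3 s

The overshoot fixes ζ = −ln(OS)/√(π²+ln²(OS)) = 0.181.
From t_p = π/ω_d, ω_d = π/2.22 = 1.42 rad/s, so ω_n = ω_d/√(1−ζ²) = 1.44 rad/s.
t_s ≈ 4/(ζω_n) = 4/(0.181·1.44) = 15.3 s.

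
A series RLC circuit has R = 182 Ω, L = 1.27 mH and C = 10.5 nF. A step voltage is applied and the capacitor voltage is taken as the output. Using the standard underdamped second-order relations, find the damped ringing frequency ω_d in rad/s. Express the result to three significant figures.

ω_d ≈ 264000 rad/s

For a series RLC circuit (capacitor voltage as output), ω_n = 1/√(LC) = 1/√(1.27 mH · 10.5 nF) = 274000 rad/s.
ζ = (R/2)·√(C/L) = (182/2)·√(10.5 nF/1.27 mH) = 0.262.
ω_d = ω_n√(1−ζ²) = 264000 rad/s.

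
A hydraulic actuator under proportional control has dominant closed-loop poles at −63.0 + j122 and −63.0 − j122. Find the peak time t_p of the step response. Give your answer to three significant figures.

t_p ≈ 0.0258 s

t_p = π/ω_d with ω_d = 122 (the imaginary part), so t_p = 0.0258 s.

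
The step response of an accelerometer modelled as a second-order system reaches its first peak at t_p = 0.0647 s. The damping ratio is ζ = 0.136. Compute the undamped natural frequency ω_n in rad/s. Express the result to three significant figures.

Peak time t_p = π/ω_d, so ω_d = π/t_p = π/0.0647 = 48.6 rad/s.
ω_n = ω_d/√(1−ζ²) = 48.6/√0.982 = 49.0 rad/s.

ω_n ≈ 49.0 rad/s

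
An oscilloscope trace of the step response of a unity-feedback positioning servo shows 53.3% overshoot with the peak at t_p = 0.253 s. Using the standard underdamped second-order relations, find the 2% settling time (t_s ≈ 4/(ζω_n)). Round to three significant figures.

From the overshoot, ζ = −ln(OS)/√(π²+ln²(OS)) = 0.196.
From t_p = π/ω_d, ω_d = π/0.253 = 12.4 rad/s, so ω_n = ω_d/√(1−ζ²) = 12.7 rad/s.
t_s ≈ 4/(ζω_n) = 4/(0.196·12.7) = 1.61 s.

t_s ≈ 1.61 s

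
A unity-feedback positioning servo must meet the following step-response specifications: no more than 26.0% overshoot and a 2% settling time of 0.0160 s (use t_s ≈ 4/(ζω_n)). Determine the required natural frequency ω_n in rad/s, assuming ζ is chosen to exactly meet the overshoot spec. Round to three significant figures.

ω_n ≈ 634 rad/s

Inverting the overshoot relation: ζ = |ln 0.260|/√(π² + ln²0.260) = 0.394.
Then ω_n = 4/(ζ t_s) = 4/(0.394 × 0.0160) = 634 rad/s.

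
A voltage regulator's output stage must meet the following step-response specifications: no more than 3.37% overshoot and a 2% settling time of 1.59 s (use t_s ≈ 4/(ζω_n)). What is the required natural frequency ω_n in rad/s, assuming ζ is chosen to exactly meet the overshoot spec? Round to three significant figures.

Inverting the overshoot relation: ζ = |ln 0.0337|/√(π² + ln²0.0337) = 0.733.
From t_s ≈ 4/(ζω_n): ω_n = 4/(ζ·t_s) = 4/(0.733·1.59) = 3.43 rad/s.

ω_n ≈ 3.43 rad/s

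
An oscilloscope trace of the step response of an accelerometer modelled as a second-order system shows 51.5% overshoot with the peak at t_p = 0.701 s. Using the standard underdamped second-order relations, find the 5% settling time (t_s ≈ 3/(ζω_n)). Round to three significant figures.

From the overshoot, ζ = −ln(OS)/√(π²+ln²(OS)) = 0.207.
From t_p = π/ω_d, ω_d = π/0.701 = 4.48 rad/s, so ω_n = ω_d/√(1−ζ²) = 4.58 rad/s.
t_s ≈ 3/(ζω_n) = 3/(0.207·4.58) = 3.17 s.

t_s ≈ 3.17 s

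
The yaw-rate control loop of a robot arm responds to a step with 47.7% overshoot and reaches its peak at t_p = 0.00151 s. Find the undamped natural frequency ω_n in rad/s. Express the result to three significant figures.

ω_n ≈ 2140 rad/s

The overshoot fixes ζ = −ln(OS)/√(π²+ln²(OS)) = 0.229.
t_p = π/ω_d ⇒ ω_d = 2080 rad/s; then ω_n = ω_d/√(1−ζ²) = 2140 rad/s.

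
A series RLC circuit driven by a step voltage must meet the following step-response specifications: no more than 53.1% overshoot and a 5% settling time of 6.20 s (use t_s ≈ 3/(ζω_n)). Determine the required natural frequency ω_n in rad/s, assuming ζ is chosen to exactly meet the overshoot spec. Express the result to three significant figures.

ζ = −ln(OS)/√(π² + (ln OS)²). With OS = 0.531, ln OS = −0.6330 and ζ = 0.6330/3.205 = 0.198.
From t_s ≈ 3/(ζω_n): ω_n = 3/(ζ·t_s) = 3/(0.198·6.20) = 2.45 rad/s.

ω_n ≈ 2.45 rad/s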